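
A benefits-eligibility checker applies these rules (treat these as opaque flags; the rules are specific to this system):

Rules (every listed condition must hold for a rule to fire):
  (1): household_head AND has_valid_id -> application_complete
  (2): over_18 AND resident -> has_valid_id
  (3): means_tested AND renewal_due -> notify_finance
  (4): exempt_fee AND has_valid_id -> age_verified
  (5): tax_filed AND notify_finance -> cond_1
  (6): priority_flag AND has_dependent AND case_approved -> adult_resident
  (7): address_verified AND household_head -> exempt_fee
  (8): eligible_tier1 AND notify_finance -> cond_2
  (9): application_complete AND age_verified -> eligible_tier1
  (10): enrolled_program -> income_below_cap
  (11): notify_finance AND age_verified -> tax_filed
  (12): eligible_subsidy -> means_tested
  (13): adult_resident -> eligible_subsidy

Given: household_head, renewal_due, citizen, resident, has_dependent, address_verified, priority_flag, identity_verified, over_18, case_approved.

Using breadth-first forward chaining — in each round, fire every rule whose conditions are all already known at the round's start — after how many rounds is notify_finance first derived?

4

Round 1 — (2), (6), (7), derive has_valid_id, adult_resident, exempt_fee.
Round 2 — (1), (4), (13), derive application_complete, age_verified, eligible_subsidy.
Round 3 — (9), (12), derive eligible_tier1, means_tested.
Round 4 — (3), derive notify_finance.
notify_finance first appears in round 4.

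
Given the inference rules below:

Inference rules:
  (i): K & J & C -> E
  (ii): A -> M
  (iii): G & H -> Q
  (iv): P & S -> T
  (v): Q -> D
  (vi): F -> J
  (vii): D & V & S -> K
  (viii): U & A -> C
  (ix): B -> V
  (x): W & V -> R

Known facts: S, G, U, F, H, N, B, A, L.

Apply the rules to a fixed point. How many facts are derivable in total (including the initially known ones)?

Round 1 — (ii), (iii), (vi), (viii), (ix), derive M, Q, J, C, V.
Round 2 — (v), derive D.
Round 3 — (vii), derive K.
Round 4 — (i), derive E.
Closure: {A, B, C, D, E, F, G, H, J, K, L, M, N, Q, S, U, V} — 17 facts.

17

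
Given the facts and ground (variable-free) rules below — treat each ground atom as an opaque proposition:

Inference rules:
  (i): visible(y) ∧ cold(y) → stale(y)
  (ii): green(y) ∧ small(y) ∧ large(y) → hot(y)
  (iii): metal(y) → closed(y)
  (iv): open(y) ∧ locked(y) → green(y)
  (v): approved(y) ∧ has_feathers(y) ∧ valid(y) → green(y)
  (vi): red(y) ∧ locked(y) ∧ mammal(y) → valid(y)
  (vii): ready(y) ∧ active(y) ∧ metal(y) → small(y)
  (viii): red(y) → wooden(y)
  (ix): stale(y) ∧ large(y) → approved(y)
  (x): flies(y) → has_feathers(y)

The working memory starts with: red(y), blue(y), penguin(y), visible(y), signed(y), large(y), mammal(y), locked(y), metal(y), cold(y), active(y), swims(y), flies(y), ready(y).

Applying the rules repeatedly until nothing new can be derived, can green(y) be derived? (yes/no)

[1] (i) [visible(y) ∧ cold(y) → stale(y)]; (iii) [metal(y) → closed(y)]; (vi) [red(y) ∧ locked(y) ∧ mammal(y) → valid(y)]; (vii) [ready(y) ∧ active(y) ∧ metal(y) → small(y)]; (viii) [red(y) → wooden(y)]; (x) [flies(y) → has_feathers(y)]. ⇒ new: stale(y), closed(y), valid(y), small(y), wooden(y), has_feathers(y).
[2] (ix) [stale(y) ∧ large(y) → approved(y)]. ⇒ new: approved(y).
[3] (v) [approved(y) ∧ has_feathers(y) ∧ valid(y) → green(y)]. ⇒ new: green(y).
[4] (ii) [green(y) ∧ small(y) ∧ large(y) → hot(y)]. ⇒ new: hot(y).
green(y) appears in round 3, so it is derivable.

yes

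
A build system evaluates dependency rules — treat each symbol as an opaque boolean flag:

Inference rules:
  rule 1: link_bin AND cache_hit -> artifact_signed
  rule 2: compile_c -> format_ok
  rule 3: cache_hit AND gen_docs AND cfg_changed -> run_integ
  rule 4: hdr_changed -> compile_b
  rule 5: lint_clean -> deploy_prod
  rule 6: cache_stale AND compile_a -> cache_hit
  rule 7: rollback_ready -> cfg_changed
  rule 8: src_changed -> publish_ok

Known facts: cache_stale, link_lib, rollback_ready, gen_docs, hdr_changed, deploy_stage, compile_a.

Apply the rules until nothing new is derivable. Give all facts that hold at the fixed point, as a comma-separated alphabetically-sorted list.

Round 1: rule 4 [hdr_changed -> compile_b]; rule 6 [cache_stale AND compile_a -> cache_hit]; rule 7 [rollback_ready -> cfg_changed]. Adds compile_b, cache_hit, cfg_changed.
Round 2: rule 3 [cache_hit AND gen_docs AND cfg_changed -> run_integ]. Adds run_integ.

cache_hit, cache_stale, cfg_changed, compile_a, compile_b, deploy_stage, gen_docs, hdr_changed, link_lib, rollback_ready, run_integ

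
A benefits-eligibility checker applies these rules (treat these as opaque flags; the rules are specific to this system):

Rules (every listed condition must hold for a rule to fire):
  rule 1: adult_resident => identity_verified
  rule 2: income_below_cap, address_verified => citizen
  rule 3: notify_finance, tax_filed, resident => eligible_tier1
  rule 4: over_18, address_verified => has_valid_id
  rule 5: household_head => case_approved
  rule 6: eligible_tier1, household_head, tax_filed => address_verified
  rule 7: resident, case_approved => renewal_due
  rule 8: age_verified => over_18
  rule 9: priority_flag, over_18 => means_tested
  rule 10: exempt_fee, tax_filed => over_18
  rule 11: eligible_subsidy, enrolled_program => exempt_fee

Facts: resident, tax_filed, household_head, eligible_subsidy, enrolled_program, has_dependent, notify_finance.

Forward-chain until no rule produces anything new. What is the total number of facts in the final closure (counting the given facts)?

Round 1 — rule 3, rule 5, rule 11, derive eligible_tier1, case_approved, exempt_fee.
Round 2 — rule 6, rule 7, rule 10, derive address_verified, renewal_due, over_18.
Round 3 — rule 4, derive has_valid_id.
Closure: {address_verified, case_approved, eligible_subsidy, eligible_tier1, enrolled_program, exempt_fee, has_dependent, has_valid_id, household_head, notify_finance, over_18, renewal_due, resident, tax_filed} — 14 facts.

14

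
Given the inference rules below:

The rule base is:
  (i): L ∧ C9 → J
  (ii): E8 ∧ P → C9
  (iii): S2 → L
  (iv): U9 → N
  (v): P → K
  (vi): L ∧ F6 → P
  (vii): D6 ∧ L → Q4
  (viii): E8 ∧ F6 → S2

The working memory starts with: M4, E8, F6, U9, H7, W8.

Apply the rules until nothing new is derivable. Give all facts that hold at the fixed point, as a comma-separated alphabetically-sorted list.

Round 1: (iv) [U9 → N]; (viii) [E8 ∧ F6 → S2]. New: N, S2.
Round 2: (iii) [S2 → L]. New: L.
Round 3: (vi) [L ∧ F6 → P]. New: P.
Round 4: (ii) [E8 ∧ P → C9]; (v) [P → K]. New: C9, K.
Round 5: (i) [L ∧ C9 → J]. New: J.

C9, E8, F6, H7, J, K, L, M4, N, P, S2, U9, W8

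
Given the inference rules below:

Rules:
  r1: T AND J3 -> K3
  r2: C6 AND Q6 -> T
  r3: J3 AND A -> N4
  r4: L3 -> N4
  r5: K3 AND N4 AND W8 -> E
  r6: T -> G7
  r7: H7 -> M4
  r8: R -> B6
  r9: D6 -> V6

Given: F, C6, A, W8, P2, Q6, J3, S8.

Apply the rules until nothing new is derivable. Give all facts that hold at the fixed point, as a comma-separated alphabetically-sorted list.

A, C6, E, F, G7, J3, K3, N4, P2, Q6, S8, T, W8

Round 1 fires r2, r3, giving T, N4.
Round 2 fires r1, r6, giving K3, G7.
Round 3 fires r5, giving E.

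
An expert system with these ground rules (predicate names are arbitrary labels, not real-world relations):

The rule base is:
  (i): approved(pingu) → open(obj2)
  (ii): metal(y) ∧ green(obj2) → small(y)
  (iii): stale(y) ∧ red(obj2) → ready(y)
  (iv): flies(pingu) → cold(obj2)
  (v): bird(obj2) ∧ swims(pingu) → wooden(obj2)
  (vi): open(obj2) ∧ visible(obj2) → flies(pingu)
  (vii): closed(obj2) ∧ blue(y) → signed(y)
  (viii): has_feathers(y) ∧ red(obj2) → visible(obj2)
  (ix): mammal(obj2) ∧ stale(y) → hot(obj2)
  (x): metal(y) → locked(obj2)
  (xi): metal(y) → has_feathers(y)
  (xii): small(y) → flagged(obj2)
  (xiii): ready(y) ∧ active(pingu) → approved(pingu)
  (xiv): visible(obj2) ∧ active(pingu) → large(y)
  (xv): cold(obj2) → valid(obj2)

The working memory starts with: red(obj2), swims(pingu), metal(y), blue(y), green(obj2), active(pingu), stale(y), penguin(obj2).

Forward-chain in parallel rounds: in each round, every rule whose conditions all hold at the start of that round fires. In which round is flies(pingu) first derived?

Round 1: (ii) [metal(y) ∧ green(obj2) → small(y)]; (iii) [stale(y) ∧ red(obj2) → ready(y)]; (x) [metal(y) → locked(obj2)]; (xi) [metal(y) → has_feathers(y)]. New: small(y), ready(y), locked(obj2), has_feathers(y).
Round 2: (viii) [has_feathers(y) ∧ red(obj2) → visible(obj2)]; (xii) [small(y) → flagged(obj2)]; (xiii) [ready(y) ∧ active(pingu) → approved(pingu)]. New: visible(obj2), flagged(obj2), approved(pingu).
Round 3: (i) [approved(pingu) → open(obj2)]; (xiv) [visible(obj2) ∧ active(pingu) → large(y)]. New: open(obj2), large(y).
Round 4: (vi) [open(obj2) ∧ visible(obj2) → flies(pingu)]. New: flies(pingu).
flies(pingu) first appears in round 4.

4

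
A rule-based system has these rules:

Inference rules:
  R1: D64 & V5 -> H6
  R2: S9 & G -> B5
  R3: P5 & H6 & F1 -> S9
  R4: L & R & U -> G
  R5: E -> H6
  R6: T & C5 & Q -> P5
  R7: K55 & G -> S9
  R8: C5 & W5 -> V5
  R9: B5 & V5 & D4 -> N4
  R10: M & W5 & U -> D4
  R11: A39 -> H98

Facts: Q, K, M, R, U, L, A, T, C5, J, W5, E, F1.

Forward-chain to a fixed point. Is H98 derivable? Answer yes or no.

no

Round 1 — R4, R5, R6, R8, R10, derive G, H6, P5, V5, D4.
Round 2 — R3, derive S9.
Round 3 — R2, derive B5.
Round 4 — R9, derive N4.
Fixed point reached. H98 is concluded only by R11; R11 needs A39 (never derived).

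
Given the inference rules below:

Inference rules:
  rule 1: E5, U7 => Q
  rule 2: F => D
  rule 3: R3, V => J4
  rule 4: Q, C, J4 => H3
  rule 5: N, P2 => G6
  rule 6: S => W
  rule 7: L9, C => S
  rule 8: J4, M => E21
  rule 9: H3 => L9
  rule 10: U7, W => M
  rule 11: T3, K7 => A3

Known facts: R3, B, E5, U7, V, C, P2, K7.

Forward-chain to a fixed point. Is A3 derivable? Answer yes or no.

[1] rule 1 [E5, U7 => Q]; rule 3 [R3, V => J4]. ⇒ new: Q, J4.
[2] rule 4 [Q, C, J4 => H3]. ⇒ new: H3.
[3] rule 9 [H3 => L9]. ⇒ new: L9.
[4] rule 7 [L9, C => S]. ⇒ new: S.
[5] rule 6 [S => W]. ⇒ new: W.
[6] rule 10 [U7, W => M]. ⇒ new: M.
[7] rule 8 [J4, M => E21]. ⇒ new: E21.
Fixed point reached. A3 is concluded only by rule 11; rule 11 needs T3 (never derived).

no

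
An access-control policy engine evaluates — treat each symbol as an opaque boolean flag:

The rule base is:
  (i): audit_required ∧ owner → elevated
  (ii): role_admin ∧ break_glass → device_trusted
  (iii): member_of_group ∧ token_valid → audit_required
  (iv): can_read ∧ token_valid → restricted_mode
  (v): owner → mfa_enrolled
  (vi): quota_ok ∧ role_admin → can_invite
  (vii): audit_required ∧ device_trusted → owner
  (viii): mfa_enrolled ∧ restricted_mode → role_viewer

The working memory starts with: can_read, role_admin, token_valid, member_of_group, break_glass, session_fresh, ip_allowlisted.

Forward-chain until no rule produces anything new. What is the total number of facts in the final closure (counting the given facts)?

14

[1] (ii) [role_admin ∧ break_glass → device_trusted]; (iii) [member_of_group ∧ token_valid → audit_required]; (iv) [can_read ∧ token_valid → restricted_mode]. ⇒ new: device_trusted, audit_required, restricted_mode.
[2] (vii) [audit_required ∧ device_trusted → owner]. ⇒ new: owner.
[3] (i) [audit_required ∧ owner → elevated]; (v) [owner → mfa_enrolled]. ⇒ new: elevated, mfa_enrolled.
[4] (viii) [mfa_enrolled ∧ restricted_mode → role_viewer]. ⇒ new: role_viewer.
Closure: {audit_required, break_glass, can_read, device_trusted, elevated, ip_allowlisted, member_of_group, mfa_enrolled, owner, restricted_mode, role_admin, role_viewer, session_fresh, token_valid} — 14 facts.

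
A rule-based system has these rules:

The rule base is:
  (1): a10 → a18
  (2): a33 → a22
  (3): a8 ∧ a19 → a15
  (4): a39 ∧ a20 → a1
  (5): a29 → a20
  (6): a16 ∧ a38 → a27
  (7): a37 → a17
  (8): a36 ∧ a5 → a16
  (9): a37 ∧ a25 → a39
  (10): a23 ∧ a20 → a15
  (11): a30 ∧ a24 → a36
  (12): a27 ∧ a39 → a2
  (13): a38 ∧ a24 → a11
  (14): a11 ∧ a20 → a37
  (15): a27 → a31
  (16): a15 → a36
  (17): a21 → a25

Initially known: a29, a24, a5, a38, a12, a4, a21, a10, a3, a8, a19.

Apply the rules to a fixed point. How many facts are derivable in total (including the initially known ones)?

[1] (1) [a10 → a18]; (3) [a8 ∧ a19 → a15]; (5) [a29 → a20]; (13) [a38 ∧ a24 → a11]; (17) [a21 → a25]. ⇒ new: a18, a15, a20, a11, a25.
[2] (14) [a11 ∧ a20 → a37]; (16) [a15 → a36]. ⇒ new: a37, a36.
[3] (7) [a37 → a17]; (8) [a36 ∧ a5 → a16]; (9) [a37 ∧ a25 → a39]. ⇒ new: a17, a16, a39.
[4] (4) [a39 ∧ a20 → a1]; (6) [a16 ∧ a38 → a27]. ⇒ new: a1, a27.
[5] (12) [a27 ∧ a39 → a2]; (15) [a27 → a31]. ⇒ new: a2, a31.
Closure: {a1, a10, a11, a12, a15, a16, a17, a18, a19, a2, a20, a21, a24, a25, a27, a29, a3, a31, a36, a37, a38, a39, a4, a5, a8} — 25 facts.

25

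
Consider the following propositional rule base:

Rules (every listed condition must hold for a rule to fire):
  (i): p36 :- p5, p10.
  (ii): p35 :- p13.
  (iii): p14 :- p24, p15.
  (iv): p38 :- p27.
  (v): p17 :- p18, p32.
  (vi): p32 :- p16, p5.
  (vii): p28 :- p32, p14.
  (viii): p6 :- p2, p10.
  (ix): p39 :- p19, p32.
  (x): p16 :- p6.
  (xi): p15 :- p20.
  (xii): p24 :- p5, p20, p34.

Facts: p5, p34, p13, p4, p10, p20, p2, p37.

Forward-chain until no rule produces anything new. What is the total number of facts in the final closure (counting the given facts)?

17

Round 1 — (i), (ii), (viii), (xi), (xii), derive p36, p35, p6, p15, p24.
Round 2 — (iii), (x), derive p14, p16.
Round 3 — (vi), derive p32.
Round 4 — (vii), derive p28.
Closure: {p10, p13, p14, p15, p16, p2, p20, p24, p28, p32, p34, p35, p36, p37, p4, p5, p6} — 17 facts.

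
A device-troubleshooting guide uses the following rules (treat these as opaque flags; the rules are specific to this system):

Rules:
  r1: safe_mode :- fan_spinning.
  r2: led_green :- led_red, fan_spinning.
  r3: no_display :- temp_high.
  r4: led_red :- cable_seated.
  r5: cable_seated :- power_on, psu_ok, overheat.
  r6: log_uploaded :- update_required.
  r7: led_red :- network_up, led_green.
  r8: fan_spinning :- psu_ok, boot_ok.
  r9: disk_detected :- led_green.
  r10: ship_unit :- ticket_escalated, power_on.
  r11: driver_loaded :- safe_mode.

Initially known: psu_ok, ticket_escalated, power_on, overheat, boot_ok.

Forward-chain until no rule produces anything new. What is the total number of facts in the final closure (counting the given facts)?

13

Round 1 fires r5, r8, r10, giving cable_seated, fan_spinning, ship_unit.
Round 2 fires r1, r4, giving safe_mode, led_red.
Round 3 fires r2, r11, giving led_green, driver_loaded.
Round 4 fires r9, giving disk_detected.
Closure: {boot_ok, cable_seated, disk_detected, driver_loaded, fan_spinning, led_green, led_red, overheat, power_on, psu_ok, safe_mode, ship_unit, ticket_escalated} — 13 facts.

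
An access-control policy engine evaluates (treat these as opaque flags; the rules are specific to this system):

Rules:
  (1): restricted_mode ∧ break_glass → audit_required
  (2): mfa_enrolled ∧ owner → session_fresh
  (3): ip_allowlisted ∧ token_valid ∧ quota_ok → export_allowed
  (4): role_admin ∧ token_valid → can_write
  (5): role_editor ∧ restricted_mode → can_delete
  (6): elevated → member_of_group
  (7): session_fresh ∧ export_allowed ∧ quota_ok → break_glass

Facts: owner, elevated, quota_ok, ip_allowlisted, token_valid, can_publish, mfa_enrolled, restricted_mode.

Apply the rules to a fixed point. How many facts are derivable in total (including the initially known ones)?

Round 1 fires (2), (3), (6), giving session_fresh, export_allowed, member_of_group.
Round 2 fires (7), giving break_glass.
Round 3 fires (1), giving audit_required.
Closure: {audit_required, break_glass, can_publish, elevated, export_allowed, ip_allowlisted, member_of_group, mfa_enrolled, owner, quota_ok, restricted_mode, session_fresh, token_valid} — 13 facts.

13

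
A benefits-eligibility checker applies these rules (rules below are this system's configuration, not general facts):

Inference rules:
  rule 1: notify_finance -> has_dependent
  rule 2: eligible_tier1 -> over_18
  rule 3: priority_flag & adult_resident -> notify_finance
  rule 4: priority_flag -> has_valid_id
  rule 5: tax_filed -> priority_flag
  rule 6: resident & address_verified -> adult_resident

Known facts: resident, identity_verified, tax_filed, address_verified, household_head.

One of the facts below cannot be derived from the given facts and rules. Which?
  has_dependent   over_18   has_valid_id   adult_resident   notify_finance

over_18

Round 1: rule 5 [tax_filed -> priority_flag]; rule 6 [resident & address_verified -> adult_resident]. Adds priority_flag, adult_resident.
Round 2: rule 3 [priority_flag & adult_resident -> notify_finance]; rule 4 [priority_flag -> has_valid_id]. Adds notify_finance, has_valid_id.
Round 3: rule 1 [notify_finance -> has_dependent]. Adds has_dependent.
Derived: adult_resident (round 1), has_dependent (round 3), notify_finance (round 2), has_valid_id (round 2). over_18 never appears in any round.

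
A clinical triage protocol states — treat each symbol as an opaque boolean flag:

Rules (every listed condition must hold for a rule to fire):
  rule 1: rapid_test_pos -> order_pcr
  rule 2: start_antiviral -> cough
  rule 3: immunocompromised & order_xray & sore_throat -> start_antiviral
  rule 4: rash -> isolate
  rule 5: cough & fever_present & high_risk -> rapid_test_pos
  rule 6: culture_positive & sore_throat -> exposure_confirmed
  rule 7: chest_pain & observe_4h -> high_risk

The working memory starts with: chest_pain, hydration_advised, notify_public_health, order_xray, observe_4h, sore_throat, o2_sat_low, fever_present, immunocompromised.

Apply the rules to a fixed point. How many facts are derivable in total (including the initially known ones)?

Round 1: rule 3 [immunocompromised & order_xray & sore_throat -> start_antiviral]; rule 7 [chest_pain & observe_4h -> high_risk]. Adds start_antiviral, high_risk.
Round 2: rule 2 [start_antiviral -> cough]. Adds cough.
Round 3: rule 5 [cough & fever_present & high_risk -> rapid_test_pos]. Adds rapid_test_pos.
Round 4: rule 1 [rapid_test_pos -> order_pcr]. Adds order_pcr.
Closure: {chest_pain, cough, fever_present, high_risk, hydration_advised, immunocompromised, notify_public_health, o2_sat_low, observe_4h, order_pcr, order_xray, rapid_test_pos, sore_throat, start_antiviral} — 14 facts.

14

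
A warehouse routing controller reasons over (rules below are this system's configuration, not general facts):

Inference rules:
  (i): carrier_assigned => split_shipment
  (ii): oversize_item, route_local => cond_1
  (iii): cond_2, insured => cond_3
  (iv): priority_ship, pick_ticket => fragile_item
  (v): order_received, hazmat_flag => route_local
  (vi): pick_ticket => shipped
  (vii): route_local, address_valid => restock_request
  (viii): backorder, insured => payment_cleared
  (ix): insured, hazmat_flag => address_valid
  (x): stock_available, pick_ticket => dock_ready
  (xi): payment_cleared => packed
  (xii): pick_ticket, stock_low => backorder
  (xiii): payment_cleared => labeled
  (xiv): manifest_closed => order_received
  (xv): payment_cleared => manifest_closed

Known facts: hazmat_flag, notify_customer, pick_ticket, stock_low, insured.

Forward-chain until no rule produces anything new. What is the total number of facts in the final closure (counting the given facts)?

Round 1: (vi) [pick_ticket => shipped]; (ix) [insured, hazmat_flag => address_valid]; (xii) [pick_ticket, stock_low => backorder]. New: shipped, address_valid, backorder.
Round 2: (viii) [backorder, insured => payment_cleared]. New: payment_cleared.
Round 3: (xi) [payment_cleared => packed]; (xiii) [payment_cleared => labeled]; (xv) [payment_cleared => manifest_closed]. New: packed, labeled, manifest_closed.
Round 4: (xiv) [manifest_closed => order_received]. New: order_received.
Round 5: (v) [order_received, hazmat_flag => route_local]. New: route_local.
Round 6: (vii) [route_local, address_valid => restock_request]. New: restock_request.
Closure: {address_valid, backorder, hazmat_flag, insured, labeled, manifest_closed, notify_customer, order_received, packed, payment_cleared, pick_ticket, restock_request, route_local, shipped, stock_low} — 15 facts.

15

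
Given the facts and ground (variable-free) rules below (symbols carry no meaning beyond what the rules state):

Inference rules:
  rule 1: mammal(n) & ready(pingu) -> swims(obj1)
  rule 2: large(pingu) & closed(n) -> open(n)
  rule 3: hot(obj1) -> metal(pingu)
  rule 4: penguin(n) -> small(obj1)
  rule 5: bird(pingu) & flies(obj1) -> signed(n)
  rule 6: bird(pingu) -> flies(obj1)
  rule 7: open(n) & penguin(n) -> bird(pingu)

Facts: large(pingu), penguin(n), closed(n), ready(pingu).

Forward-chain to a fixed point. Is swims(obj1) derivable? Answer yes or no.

no

[1] rule 2 [large(pingu) & closed(n) -> open(n)]; rule 4 [penguin(n) -> small(obj1)]. ⇒ new: open(n), small(obj1).
[2] rule 7 [open(n) & penguin(n) -> bird(pingu)]. ⇒ new: bird(pingu).
[3] rule 6 [bird(pingu) -> flies(obj1)]. ⇒ new: flies(obj1).
[4] rule 5 [bird(pingu) & flies(obj1) -> signed(n)]. ⇒ new: signed(n).
Fixed point reached. swims(obj1) is concluded only by rule 1; rule 1 needs mammal(n) (never derived).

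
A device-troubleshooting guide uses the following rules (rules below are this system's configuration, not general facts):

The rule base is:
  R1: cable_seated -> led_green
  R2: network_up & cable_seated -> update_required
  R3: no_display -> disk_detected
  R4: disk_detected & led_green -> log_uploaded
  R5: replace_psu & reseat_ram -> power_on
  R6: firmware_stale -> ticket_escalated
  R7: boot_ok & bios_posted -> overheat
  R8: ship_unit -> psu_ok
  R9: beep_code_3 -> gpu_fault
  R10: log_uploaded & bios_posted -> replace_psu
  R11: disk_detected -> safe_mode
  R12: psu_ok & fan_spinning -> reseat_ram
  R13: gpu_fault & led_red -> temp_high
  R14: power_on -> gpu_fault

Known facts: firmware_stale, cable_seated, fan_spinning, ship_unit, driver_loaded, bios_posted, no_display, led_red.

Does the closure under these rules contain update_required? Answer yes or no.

[1] R1 [cable_seated -> led_green]; R3 [no_display -> disk_detected]; R6 [firmware_stale -> ticket_escalated]; R8 [ship_unit -> psu_ok]. ⇒ new: led_green, disk_detected, ticket_escalated, psu_ok.
[2] R4 [disk_detected & led_green -> log_uploaded]; R11 [disk_detected -> safe_mode]; R12 [psu_ok & fan_spinning -> reseat_ram]. ⇒ new: log_uploaded, safe_mode, reseat_ram.
[3] R10 [log_uploaded & bios_posted -> replace_psu]. ⇒ new: replace_psu.
[4] R5 [replace_psu & reseat_ram -> power_on]. ⇒ new: power_on.
[5] R14 [power_on -> gpu_fault]. ⇒ new: gpu_fault.
[6] R13 [gpu_fault & led_red -> temp_high]. ⇒ new: temp_high.
Fixed point reached. update_required is concluded only by R2; R2 needs network_up (never derived).

no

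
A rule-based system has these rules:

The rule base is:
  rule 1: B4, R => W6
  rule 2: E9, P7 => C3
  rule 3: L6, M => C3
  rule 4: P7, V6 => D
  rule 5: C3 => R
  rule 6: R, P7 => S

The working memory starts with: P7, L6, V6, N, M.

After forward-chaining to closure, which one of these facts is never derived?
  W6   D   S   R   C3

Round 1 — rule 3, rule 4, derive C3, D.
Round 2 — rule 5, derive R.
Round 3 — rule 6, derive S.
Derived: C3 (round 1), S (round 3), R (round 2), D (round 1). W6 never appears in any round.

W6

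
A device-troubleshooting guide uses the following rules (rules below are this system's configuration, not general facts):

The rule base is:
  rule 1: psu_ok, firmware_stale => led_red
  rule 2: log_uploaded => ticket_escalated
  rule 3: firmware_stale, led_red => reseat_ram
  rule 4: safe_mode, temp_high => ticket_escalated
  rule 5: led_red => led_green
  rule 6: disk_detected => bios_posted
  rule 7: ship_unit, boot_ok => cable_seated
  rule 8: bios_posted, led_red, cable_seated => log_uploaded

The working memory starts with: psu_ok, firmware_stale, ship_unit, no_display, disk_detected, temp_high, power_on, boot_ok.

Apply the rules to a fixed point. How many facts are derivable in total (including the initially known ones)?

15

[1] rule 1 [psu_ok, firmware_stale => led_red]; rule 6 [disk_detected => bios_posted]; rule 7 [ship_unit, boot_ok => cable_seated]. ⇒ new: led_red, bios_posted, cable_seated.
[2] rule 3 [firmware_stale, led_red => reseat_ram]; rule 5 [led_red => led_green]; rule 8 [bios_posted, led_red, cable_seated => log_uploaded]. ⇒ new: reseat_ram, led_green, log_uploaded.
[3] rule 2 [log_uploaded => ticket_escalated]. ⇒ new: ticket_escalated.
Closure: {bios_posted, boot_ok, cable_seated, disk_detected, firmware_stale, led_green, led_red, log_uploaded, no_display, power_on, psu_ok, reseat_ram, ship_unit, temp_high, ticket_escalated} — 15 facts.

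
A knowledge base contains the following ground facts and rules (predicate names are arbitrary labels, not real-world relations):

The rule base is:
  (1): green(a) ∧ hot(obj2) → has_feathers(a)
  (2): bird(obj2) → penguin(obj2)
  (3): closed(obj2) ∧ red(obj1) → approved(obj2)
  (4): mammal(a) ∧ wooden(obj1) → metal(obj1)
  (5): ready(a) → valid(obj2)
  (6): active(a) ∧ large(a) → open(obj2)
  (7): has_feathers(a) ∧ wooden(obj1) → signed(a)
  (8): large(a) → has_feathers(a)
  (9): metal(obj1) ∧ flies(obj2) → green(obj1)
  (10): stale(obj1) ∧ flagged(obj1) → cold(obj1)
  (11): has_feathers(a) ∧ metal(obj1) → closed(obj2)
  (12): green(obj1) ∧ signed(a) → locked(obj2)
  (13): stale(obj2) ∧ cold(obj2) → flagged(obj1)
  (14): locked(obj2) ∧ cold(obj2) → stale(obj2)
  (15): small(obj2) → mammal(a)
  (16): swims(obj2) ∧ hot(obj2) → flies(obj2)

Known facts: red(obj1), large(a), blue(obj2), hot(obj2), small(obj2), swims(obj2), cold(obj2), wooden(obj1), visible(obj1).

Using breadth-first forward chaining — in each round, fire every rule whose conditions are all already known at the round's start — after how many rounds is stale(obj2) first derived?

Round 1 fires (8), (15), (16), giving has_feathers(a), mammal(a), flies(obj2).
Round 2 fires (4), (7), giving metal(obj1), signed(a).
Round 3 fires (9), (11), giving green(obj1), closed(obj2).
Round 4 fires (3), (12), giving approved(obj2), locked(obj2).
Round 5 fires (14), giving stale(obj2).
stale(obj2) first appears in round 5.

5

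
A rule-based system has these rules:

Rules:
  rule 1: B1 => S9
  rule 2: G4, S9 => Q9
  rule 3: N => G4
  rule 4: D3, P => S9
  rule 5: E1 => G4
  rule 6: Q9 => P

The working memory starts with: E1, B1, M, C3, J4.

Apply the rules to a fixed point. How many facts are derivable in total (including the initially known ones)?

9

Round 1: rule 1 [B1 => S9]; rule 5 [E1 => G4]. New: S9, G4.
Round 2: rule 2 [G4, S9 => Q9]. New: Q9.
Round 3: rule 6 [Q9 => P]. New: P.
Closure: {B1, C3, E1, G4, J4, M, P, Q9, S9} — 9 facts.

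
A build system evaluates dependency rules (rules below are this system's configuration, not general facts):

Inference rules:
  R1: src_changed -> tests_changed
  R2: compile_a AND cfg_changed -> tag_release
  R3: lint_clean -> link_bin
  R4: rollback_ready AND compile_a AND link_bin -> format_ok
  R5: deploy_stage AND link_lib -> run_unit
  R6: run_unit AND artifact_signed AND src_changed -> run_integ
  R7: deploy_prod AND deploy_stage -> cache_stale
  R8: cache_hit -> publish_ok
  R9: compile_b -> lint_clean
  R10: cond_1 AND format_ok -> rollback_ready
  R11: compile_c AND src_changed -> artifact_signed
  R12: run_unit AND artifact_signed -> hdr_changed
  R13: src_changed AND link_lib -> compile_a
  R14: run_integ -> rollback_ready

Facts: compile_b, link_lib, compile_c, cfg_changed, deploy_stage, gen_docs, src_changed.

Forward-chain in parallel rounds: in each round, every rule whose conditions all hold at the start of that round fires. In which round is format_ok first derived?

4

Round 1 fires R1, R5, R9, R11, R13, giving tests_changed, run_unit, lint_clean, artifact_signed, compile_a.
Round 2 fires R2, R3, R6, R12, giving tag_release, link_bin, run_integ, hdr_changed.
Round 3 fires R14, giving rollback_ready.
Round 4 fires R4, giving format_ok.
format_ok first appears in round 4.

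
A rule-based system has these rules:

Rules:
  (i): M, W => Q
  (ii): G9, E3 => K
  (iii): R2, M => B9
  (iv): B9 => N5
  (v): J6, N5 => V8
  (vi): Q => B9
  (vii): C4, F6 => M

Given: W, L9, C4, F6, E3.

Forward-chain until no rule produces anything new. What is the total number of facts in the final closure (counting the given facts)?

9

Round 1: (vii) [C4, F6 => M]. New: M.
Round 2: (i) [M, W => Q]. New: Q.
Round 3: (vi) [Q => B9]. New: B9.
Round 4: (iv) [B9 => N5]. New: N5.
Closure: {B9, C4, E3, F6, L9, M, N5, Q, W} — 9 facts.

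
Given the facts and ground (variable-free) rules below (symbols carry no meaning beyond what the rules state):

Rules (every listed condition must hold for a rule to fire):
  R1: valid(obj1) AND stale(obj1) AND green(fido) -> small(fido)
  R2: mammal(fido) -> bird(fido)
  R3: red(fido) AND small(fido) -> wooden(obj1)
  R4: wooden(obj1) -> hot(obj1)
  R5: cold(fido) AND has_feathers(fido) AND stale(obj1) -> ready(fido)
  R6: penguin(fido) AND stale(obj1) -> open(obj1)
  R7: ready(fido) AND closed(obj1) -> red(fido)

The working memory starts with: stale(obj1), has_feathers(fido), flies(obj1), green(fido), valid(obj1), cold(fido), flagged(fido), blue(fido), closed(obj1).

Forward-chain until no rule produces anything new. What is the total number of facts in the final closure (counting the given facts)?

14

Round 1 — R1, R5, derive small(fido), ready(fido).
Round 2 — R7, derive red(fido).
Round 3 — R3, derive wooden(obj1).
Round 4 — R4, derive hot(obj1).
Closure: {blue(fido), closed(obj1), cold(fido), flagged(fido), flies(obj1), green(fido), has_feathers(fido), hot(obj1), ready(fido), red(fido), small(fido), stale(obj1), valid(obj1), wooden(obj1)} — 14 facts.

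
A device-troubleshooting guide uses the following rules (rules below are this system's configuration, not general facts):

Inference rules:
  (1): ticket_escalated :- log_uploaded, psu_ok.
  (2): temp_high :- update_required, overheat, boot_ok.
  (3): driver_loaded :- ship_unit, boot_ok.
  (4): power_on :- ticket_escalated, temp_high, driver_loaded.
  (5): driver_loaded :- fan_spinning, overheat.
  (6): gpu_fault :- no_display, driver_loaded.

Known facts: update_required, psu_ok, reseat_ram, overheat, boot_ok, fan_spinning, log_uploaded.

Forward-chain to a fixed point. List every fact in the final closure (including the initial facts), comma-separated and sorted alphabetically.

boot_ok, driver_loaded, fan_spinning, log_uploaded, overheat, power_on, psu_ok, reseat_ram, temp_high, ticket_escalated, update_required

Round 1 fires (1), (2), (5), giving ticket_escalated, temp_high, driver_loaded.
Round 2 fires (4), giving power_on.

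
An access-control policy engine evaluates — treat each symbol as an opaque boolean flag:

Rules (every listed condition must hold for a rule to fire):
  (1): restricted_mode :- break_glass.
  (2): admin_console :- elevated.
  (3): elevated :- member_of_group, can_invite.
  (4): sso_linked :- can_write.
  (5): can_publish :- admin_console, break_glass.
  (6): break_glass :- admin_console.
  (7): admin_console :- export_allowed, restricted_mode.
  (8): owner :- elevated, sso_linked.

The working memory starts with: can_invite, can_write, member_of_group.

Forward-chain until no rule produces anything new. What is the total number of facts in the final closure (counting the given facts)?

10

Round 1 fires (3), (4), giving elevated, sso_linked.
Round 2 fires (2), (8), giving admin_console, owner.
Round 3 fires (6), giving break_glass.
Round 4 fires (1), (5), giving restricted_mode, can_publish.
Closure: {admin_console, break_glass, can_invite, can_publish, can_write, elevated, member_of_group, owner, restricted_mode, sso_linked} — 10 facts.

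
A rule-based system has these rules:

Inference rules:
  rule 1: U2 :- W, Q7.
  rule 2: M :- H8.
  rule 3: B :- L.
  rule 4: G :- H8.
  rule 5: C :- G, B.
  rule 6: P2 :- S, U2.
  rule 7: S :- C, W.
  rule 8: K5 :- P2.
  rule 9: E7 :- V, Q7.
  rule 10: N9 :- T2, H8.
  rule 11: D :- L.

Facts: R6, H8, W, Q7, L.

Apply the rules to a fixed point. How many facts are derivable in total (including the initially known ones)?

14

[1] rule 1 [U2 :- W, Q7.]; rule 2 [M :- H8.]; rule 3 [B :- L.]; rule 4 [G :- H8.]; rule 11 [D :- L.]. ⇒ new: U2, M, B, G, D.
[2] rule 5 [C :- G, B.]. ⇒ new: C.
[3] rule 7 [S :- C, W.]. ⇒ new: S.
[4] rule 6 [P2 :- S, U2.]. ⇒ new: P2.
[5] rule 8 [K5 :- P2.]. ⇒ new: K5.
Closure: {B, C, D, G, H8, K5, L, M, P2, Q7, R6, S, U2, W} — 14 facts.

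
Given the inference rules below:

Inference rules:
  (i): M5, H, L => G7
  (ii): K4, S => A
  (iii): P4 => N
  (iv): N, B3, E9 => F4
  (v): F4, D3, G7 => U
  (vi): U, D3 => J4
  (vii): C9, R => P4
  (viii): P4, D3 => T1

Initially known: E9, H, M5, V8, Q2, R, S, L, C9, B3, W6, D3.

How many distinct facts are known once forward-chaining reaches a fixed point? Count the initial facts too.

19

[1] (i) [M5, H, L => G7]; (vii) [C9, R => P4]. ⇒ new: G7, P4.
[2] (iii) [P4 => N]; (viii) [P4, D3 => T1]. ⇒ new: N, T1.
[3] (iv) [N, B3, E9 => F4]. ⇒ new: F4.
[4] (v) [F4, D3, G7 => U]. ⇒ new: U.
[5] (vi) [U, D3 => J4]. ⇒ new: J4.
Closure: {B3, C9, D3, E9, F4, G7, H, J4, L, M5, N, P4, Q2, R, S, T1, U, V8, W6} — 19 facts.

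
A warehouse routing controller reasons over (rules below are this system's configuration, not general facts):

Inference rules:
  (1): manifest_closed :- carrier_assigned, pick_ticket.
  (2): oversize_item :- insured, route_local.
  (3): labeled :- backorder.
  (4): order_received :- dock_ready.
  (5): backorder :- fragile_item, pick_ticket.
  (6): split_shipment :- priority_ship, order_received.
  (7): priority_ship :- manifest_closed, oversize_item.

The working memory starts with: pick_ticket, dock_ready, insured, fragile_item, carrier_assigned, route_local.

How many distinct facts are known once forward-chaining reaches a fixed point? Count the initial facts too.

13

[1] (1) [manifest_closed :- carrier_assigned, pick_ticket.]; (2) [oversize_item :- insured, route_local.]; (4) [order_received :- dock_ready.]; (5) [backorder :- fragile_item, pick_ticket.]. ⇒ new: manifest_closed, oversize_item, order_received, backorder.
[2] (3) [labeled :- backorder.]; (7) [priority_ship :- manifest_closed, oversize_item.]. ⇒ new: labeled, priority_ship.
[3] (6) [split_shipment :- priority_ship, order_received.]. ⇒ new: split_shipment.
Closure: {backorder, carrier_assigned, dock_ready, fragile_item, insured, labeled, manifest_closed, order_received, oversize_item, pick_ticket, priority_ship, route_local, split_shipment} — 13 facts.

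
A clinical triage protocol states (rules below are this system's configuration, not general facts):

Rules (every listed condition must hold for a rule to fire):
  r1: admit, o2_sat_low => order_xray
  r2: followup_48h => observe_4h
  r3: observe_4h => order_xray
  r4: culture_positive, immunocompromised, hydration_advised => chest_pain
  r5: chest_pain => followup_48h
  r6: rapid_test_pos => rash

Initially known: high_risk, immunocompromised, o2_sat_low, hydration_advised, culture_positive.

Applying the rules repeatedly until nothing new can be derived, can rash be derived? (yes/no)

Round 1: r4 [culture_positive, immunocompromised, hydration_advised => chest_pain]. Adds chest_pain.
Round 2: r5 [chest_pain => followup_48h]. Adds followup_48h.
Round 3: r2 [followup_48h => observe_4h]. Adds observe_4h.
Round 4: r3 [observe_4h => order_xray]. Adds order_xray.
Fixed point reached. rash is concluded only by r6; r6 needs rapid_test_pos (never derived).

no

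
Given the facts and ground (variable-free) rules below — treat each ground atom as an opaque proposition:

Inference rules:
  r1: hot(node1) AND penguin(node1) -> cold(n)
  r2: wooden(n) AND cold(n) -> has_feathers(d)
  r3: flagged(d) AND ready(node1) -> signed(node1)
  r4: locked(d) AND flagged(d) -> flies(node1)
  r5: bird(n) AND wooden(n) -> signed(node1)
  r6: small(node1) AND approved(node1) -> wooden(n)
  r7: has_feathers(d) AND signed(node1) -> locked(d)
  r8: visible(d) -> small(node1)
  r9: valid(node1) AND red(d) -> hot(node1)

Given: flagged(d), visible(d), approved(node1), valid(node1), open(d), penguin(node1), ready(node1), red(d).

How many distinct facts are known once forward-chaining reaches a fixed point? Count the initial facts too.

16

Round 1 — r3, r8, r9, derive signed(node1), small(node1), hot(node1).
Round 2 — r1, r6, derive cold(n), wooden(n).
Round 3 — r2, derive has_feathers(d).
Round 4 — r7, derive locked(d).
Round 5 — r4, derive flies(node1).
Closure: {approved(node1), cold(n), flagged(d), flies(node1), has_feathers(d), hot(node1), locked(d), open(d), penguin(node1), ready(node1), red(d), signed(node1), small(node1), valid(node1), visible(d), wooden(n)} — 16 facts.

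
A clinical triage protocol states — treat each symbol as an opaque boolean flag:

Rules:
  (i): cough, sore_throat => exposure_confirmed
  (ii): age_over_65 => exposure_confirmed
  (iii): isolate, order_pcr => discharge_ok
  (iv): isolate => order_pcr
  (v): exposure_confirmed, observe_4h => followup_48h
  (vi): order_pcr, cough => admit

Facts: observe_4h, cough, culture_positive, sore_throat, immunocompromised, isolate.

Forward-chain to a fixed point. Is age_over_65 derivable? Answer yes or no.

no

Round 1: (i) [cough, sore_throat => exposure_confirmed]; (iv) [isolate => order_pcr]. New: exposure_confirmed, order_pcr.
Round 2: (iii) [isolate, order_pcr => discharge_ok]; (v) [exposure_confirmed, observe_4h => followup_48h]; (vi) [order_pcr, cough => admit]. New: discharge_ok, followup_48h, admit.
Fixed point reached. No rule has age_over_65 as a consequent, and it is not given.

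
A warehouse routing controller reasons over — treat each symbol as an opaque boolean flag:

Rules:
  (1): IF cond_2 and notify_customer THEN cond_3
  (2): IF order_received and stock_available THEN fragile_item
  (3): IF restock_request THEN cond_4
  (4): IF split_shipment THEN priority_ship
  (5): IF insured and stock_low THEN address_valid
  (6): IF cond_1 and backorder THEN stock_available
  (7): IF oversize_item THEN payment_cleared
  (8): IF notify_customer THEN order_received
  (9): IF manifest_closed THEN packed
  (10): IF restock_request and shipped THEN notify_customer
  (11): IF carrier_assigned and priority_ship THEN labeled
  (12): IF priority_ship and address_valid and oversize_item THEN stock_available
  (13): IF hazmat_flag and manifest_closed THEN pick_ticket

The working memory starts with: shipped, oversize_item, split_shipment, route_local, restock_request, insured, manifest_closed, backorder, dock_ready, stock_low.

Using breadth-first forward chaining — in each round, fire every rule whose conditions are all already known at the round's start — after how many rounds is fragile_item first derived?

3

Round 1 — (3), (4), (5), (7), (9), (10), derive cond_4, priority_ship, address_valid, payment_cleared, packed, notify_customer.
Round 2 — (8), (12), derive order_received, stock_available.
Round 3 — (2), derive fragile_item.
fragile_item first appears in round 3.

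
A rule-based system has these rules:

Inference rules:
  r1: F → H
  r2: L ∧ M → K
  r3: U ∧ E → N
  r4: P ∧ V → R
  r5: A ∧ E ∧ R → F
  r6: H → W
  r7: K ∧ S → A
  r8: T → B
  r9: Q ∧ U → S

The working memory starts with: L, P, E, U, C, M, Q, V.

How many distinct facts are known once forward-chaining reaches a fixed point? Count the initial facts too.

16

Round 1: r2 [L ∧ M → K]; r3 [U ∧ E → N]; r4 [P ∧ V → R]; r9 [Q ∧ U → S]. Adds K, N, R, S.
Round 2: r7 [K ∧ S → A]. Adds A.
Round 3: r5 [A ∧ E ∧ R → F]. Adds F.
Round 4: r1 [F → H]. Adds H.
Round 5: r6 [H → W]. Adds W.
Closure: {A, C, E, F, H, K, L, M, N, P, Q, R, S, U, V, W} — 16 facts.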